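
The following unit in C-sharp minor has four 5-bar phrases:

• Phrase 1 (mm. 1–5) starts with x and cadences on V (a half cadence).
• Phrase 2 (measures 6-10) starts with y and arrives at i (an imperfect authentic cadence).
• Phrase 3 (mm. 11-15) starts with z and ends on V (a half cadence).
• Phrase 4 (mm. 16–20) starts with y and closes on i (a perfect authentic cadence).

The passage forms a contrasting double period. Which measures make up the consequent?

In a double period the four phrases pair into a large antecedent (phrases 1–2, ending imperfect authentic cadence) and a large consequent (phrases 3–4, ending perfect authentic cadence). The consequent spans measures 11–20.

measures 11–20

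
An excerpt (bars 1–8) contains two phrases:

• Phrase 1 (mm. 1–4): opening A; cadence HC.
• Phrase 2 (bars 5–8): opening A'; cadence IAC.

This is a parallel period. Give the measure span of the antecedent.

The phrase ending with the weaker cadence (half cadence) is the antecedent; the one ending more conclusively (imperfect authentic cadence) is the consequent. The antecedent is measures 1–4.

measures 1–4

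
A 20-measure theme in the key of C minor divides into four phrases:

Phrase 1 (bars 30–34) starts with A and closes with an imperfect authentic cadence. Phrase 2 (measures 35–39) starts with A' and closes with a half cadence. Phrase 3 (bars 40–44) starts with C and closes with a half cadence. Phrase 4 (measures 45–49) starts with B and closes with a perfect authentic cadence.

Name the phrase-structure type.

contrasting double period

Four phrases in two halves: the first half (bars 30–39) ends with a half cadence, the second (bars 40–49) with a perfect authentic cadence — a large antecedent–consequent pair, i.e. a double period.
Phrase 3 begins with different material from phrase 1, making it contrasting.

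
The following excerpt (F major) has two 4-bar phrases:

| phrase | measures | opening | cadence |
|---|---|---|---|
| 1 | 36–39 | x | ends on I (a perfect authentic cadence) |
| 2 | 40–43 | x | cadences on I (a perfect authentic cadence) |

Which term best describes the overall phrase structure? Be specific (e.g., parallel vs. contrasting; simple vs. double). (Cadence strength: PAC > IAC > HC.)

repeated phrase

Both phrases have the same opening (x) and the same cadence (perfect authentic cadence): the second is a restatement, not a consequent, so this is a repeated phrase rather than a period.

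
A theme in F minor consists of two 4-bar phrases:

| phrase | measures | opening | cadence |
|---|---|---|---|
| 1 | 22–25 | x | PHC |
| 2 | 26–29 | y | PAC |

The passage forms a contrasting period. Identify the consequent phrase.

phrase 2

The phrase ending with the weaker cadence (Phrygian half cadence) is the antecedent; the one ending more conclusively (perfect authentic cadence) is the consequent. The consequent is phrase 2.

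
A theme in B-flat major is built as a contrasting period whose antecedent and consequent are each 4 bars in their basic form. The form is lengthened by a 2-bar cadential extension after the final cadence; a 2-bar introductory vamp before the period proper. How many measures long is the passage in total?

Basic contrasting period: 4 + 4 = 8 bars.
8 (basic form) + 2 (cadential extension) + 2 (introduction) = 12.

12 measures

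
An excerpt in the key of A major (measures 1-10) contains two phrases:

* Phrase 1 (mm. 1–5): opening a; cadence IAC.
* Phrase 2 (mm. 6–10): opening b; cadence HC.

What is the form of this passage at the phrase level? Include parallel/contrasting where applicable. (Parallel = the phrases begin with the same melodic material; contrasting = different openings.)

phrase group

The second phrase closes with a half cadence, which is not stronger than the first phrase's imperfect authentic cadence; without a weak→strong cadential pair there is no antecedent–consequent relationship, so this is a phrase group rather than a period.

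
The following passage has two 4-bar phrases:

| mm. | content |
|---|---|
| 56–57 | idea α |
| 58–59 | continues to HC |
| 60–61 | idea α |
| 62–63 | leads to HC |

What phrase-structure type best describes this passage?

repeated phrase

Both phrases have the same opening (α) and the same cadence (half cadence): the second is a restatement, not a consequent, so this is a repeated phrase rather than a period.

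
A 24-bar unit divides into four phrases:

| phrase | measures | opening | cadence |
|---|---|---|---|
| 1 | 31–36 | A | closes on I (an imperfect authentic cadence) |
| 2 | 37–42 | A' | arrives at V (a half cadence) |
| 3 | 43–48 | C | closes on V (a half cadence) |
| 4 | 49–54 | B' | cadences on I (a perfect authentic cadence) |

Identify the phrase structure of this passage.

contrasting double period

Four phrases in two halves: the first half (measures 31–42) ends with a half cadence, the second (mm. 43-54) with a perfect authentic cadence — a large antecedent–consequent pair, i.e. a double period.
Phrase 3 begins with different material from phrase 1, making it contrasting.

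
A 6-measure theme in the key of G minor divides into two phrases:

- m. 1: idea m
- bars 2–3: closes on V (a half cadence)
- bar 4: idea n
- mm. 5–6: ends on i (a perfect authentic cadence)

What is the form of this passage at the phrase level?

contrasting period

Phrase 1 ends with a half cadence (weaker) and phrase 2 with a perfect authentic cadence (stronger): antecedent + consequent = a period.
The two phrases open with different material (m / n), so the period is contrasting.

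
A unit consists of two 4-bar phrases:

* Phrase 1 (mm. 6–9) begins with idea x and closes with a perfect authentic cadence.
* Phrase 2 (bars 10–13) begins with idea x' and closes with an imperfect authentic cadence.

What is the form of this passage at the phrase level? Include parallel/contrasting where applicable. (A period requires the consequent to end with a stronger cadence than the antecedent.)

The second phrase closes with an imperfect authentic cadence, which is not stronger than the first phrase's perfect authentic cadence; without a weak→strong cadential pair there is no antecedent–consequent relationship, so this is a phrase group rather than a period.

phrase group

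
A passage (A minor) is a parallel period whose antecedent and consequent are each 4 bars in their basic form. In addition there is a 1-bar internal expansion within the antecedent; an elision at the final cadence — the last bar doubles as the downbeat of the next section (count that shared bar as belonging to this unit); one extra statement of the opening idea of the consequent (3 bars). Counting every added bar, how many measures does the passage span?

12 measures

Basic parallel period: 4 + 4 = 8 bars.
8 (basic form) + 1 (internal expansion) + 3 (extra statement) = 12.
The elision shares a bar with the next section but does not change this unit's count.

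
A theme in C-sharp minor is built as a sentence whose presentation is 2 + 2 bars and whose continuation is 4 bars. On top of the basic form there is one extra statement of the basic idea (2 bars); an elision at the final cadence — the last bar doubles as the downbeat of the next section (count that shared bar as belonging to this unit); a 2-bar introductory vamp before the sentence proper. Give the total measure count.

Basic sentence: 2 + 2 + 4 = 8 bars.
8 (basic form) + 2 (extra statement) + 2 (introduction) = 12.
The elision shares a bar with the next section but does not change this unit's count.

12 measures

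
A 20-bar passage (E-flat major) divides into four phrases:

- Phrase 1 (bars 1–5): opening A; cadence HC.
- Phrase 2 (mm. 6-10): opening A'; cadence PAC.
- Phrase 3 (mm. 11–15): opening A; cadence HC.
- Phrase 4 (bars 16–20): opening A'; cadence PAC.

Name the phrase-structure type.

The cadence pattern HC–PAC–HC–PAC is weak–strong twice, and phrases 3–4 restate phrases 1–2: a period heard twice, not a double period (which would end weakly at phrase 2).

repeated period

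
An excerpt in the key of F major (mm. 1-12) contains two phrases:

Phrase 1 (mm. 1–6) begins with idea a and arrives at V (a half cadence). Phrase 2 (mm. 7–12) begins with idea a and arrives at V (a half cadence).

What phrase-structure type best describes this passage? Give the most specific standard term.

Both phrases have the same opening (a) and the same cadence (half cadence): the second is a restatement, not a consequent, so this is a repeated phrase rather than a period.

repeated phrase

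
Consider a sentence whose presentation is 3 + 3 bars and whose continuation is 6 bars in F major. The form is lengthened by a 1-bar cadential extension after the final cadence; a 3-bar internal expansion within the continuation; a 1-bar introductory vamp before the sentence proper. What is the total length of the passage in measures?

Basic sentence: 3 + 3 + 6 = 12 bars.
12 (basic form) + 1 (cadential extension) + 3 (internal expansion) + 1 (introduction) = 17.

17 measures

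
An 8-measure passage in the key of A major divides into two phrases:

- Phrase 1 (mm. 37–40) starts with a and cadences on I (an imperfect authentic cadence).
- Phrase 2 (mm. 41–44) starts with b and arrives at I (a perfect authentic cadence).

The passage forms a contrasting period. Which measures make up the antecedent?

measures 37–40

The phrase ending with the weaker cadence (imperfect authentic cadence) is the antecedent; the one ending more conclusively (perfect authentic cadence) is the consequent. The antecedent is measures 37–40.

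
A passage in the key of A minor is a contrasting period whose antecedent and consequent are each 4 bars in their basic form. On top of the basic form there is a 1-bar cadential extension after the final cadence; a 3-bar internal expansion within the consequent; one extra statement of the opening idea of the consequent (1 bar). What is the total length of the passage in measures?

13 measures

Basic contrasting period: 4 + 4 = 8 bars.
8 (basic form) + 1 (cadential extension) + 3 (internal expansion) + 1 (extra statement) = 13.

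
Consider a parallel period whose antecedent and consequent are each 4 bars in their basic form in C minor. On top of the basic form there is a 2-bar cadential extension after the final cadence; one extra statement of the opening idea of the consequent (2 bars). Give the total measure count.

12 measures

Basic parallel period: 4 + 4 = 8 bars.
8 (basic form) + 2 (cadential extension) + 2 (extra statement) = 12.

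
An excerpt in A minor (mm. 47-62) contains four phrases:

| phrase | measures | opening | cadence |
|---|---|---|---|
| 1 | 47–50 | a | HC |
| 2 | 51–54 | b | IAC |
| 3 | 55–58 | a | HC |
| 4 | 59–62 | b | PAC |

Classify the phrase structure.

parallel double period

Four phrases in two halves: the first half (mm. 47-54) ends with an imperfect authentic cadence, the second (mm. 55–62) with a perfect authentic cadence — a large antecedent–consequent pair, i.e. a double period.
Phrase 3 begins with the same material as phrase 1, making it parallel.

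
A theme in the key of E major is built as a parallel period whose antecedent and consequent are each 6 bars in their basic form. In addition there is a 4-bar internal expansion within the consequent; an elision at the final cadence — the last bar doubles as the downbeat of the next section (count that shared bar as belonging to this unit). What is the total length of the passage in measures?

Basic parallel period: 6 + 6 = 12 bars.
12 (basic form) + 4 (internal expansion) = 16.
The elision shares a bar with the next section but does not change this unit's count.

16 measures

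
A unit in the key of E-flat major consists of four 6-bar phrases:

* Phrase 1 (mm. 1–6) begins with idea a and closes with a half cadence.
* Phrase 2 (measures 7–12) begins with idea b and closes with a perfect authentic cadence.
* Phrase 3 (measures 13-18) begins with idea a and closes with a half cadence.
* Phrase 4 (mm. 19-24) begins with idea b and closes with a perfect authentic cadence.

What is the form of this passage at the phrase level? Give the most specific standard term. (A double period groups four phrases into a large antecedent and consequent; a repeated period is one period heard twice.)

repeated period

The cadence pattern HC–PAC–HC–PAC is weak–strong twice, and phrases 3–4 restate phrases 1–2: a period heard twice, not a double period (which would end weakly at phrase 2).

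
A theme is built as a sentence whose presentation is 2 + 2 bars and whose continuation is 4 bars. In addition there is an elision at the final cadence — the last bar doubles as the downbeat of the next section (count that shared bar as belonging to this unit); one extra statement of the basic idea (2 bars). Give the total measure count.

Basic sentence: 2 + 2 + 4 = 8 bars.
8 (basic form) + 2 (extra statement) = 10.
The elision shares a bar with the next section but does not change this unit's count.

10 measures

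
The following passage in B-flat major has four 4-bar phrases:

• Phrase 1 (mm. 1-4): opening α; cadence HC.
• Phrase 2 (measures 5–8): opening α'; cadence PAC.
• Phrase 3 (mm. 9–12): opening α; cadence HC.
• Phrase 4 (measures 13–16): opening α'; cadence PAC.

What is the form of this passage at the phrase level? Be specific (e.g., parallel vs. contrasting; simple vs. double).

The cadence pattern HC–PAC–HC–PAC is weak–strong twice, and phrases 3–4 restate phrases 1–2: a period heard twice, not a double period (which would end weakly at phrase 2).

repeated period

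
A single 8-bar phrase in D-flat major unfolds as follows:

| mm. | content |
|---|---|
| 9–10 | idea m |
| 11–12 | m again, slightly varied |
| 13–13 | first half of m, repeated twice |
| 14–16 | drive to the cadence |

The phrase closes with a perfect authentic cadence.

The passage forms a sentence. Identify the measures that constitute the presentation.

measures 9–12

The presentation of a sentence is the basic idea (mm. 9-10) plus its repetition (mm. 11–12); the presentation is therefore mm. 9-12.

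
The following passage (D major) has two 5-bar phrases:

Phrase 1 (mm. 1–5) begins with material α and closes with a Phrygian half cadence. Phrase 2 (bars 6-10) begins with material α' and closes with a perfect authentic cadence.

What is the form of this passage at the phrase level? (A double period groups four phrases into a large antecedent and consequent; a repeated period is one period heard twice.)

parallel period

Phrase 1 ends with a Phrygian half cadence (weaker) and phrase 2 with a perfect authentic cadence (stronger): antecedent + consequent = a period.
The two phrases open with the same material (α / α'), so the period is parallel.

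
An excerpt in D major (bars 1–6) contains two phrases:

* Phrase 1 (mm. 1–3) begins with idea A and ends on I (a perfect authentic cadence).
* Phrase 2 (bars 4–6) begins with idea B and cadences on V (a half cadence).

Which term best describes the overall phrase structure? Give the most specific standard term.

The second phrase closes with a half cadence, which is not stronger than the first phrase's perfect authentic cadence; without a weak→strong cadential pair there is no antecedent–consequent relationship, so this is a phrase group rather than a period.

phrase group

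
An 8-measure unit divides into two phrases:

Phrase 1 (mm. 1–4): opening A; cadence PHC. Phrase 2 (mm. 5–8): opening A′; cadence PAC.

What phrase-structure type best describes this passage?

parallel period

Phrase 1 ends with a Phrygian half cadence (weaker) and phrase 2 with a perfect authentic cadence (stronger): antecedent + consequent = a period.
The two phrases open with the same material (A / A′), so the period is parallel.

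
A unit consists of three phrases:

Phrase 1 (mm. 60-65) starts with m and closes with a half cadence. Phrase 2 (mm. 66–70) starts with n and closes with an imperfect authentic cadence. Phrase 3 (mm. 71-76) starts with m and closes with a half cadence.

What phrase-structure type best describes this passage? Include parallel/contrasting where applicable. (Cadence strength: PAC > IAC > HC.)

The final phrase closes with a half cadence, which is not stronger than the preceding imperfect authentic cadence; the 3 phrases lack an overall antecedent–consequent design and so form a phrase group.

phrase group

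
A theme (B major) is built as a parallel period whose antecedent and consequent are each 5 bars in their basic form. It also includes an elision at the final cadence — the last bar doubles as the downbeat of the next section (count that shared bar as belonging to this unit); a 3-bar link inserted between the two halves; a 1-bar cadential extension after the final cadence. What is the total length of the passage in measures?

14 measures

Basic parallel period: 5 + 5 = 10 bars.
10 (basic form) + 3 (link) + 1 (cadential extension) = 14.
The elision shares a bar with the next section but does not change this unit's count.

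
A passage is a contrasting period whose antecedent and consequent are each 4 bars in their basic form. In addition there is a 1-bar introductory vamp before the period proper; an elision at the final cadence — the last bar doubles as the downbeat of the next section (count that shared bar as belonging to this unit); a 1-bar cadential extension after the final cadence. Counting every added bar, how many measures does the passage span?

10 measures

Basic contrasting period: 4 + 4 = 8 bars.
8 (basic form) + 1 (introduction) + 1 (cadential extension) = 10.
The elision shares a bar with the next section but does not change this unit's count.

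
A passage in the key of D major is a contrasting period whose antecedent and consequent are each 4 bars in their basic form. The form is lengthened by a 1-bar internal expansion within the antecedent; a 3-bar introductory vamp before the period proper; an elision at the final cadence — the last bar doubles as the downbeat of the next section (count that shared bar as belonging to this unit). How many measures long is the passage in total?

12 measures

Basic contrasting period: 4 + 4 = 8 bars.
8 (basic form) + 1 (internal expansion) + 3 (introduction) = 12.
The elision shares a bar with the next section but does not change this unit's count.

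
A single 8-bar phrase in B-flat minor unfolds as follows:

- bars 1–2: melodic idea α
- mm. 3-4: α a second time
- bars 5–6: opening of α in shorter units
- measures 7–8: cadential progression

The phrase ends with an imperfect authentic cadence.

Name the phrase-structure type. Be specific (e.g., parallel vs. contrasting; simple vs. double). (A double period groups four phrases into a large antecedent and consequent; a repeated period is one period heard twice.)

sentence

Basic idea (bars 1–2) + its repetition (measures 3–4) form the presentation; fragmentation and cadence (bars 5–8) form the continuation — the 8-bar whole is a sentence.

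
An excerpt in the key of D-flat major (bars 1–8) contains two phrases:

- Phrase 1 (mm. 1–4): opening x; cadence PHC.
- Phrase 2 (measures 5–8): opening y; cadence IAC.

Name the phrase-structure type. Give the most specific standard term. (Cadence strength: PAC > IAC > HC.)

contrasting period

Phrase 1 ends with a Phrygian half cadence (weaker) and phrase 2 with an imperfect authentic cadence (stronger): antecedent + consequent = a period.
The two phrases open with different material (x / y), so the period is contrasting.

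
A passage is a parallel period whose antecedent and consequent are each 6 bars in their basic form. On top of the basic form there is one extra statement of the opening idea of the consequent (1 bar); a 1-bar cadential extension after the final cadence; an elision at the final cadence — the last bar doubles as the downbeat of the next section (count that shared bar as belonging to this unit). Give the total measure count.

Basic parallel period: 6 + 6 = 12 bars.
12 (basic form) + 1 (extra statement) + 1 (cadential extension) = 14.
The elision shares a bar with the next section but does not change this unit's count.

14 measures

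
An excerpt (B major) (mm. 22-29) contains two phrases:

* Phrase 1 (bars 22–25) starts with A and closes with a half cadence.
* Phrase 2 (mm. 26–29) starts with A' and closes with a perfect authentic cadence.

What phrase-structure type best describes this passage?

Phrase 1 ends with a half cadence (weaker) and phrase 2 with a perfect authentic cadence (stronger): antecedent + consequent = a period.
The two phrases open with the same material (A / A'), so the period is parallel.

parallel period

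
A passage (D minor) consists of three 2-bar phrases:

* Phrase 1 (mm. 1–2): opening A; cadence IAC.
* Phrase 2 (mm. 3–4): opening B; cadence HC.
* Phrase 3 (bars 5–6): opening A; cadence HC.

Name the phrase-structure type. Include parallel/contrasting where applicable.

The final phrase closes with a half cadence, which is not stronger than the preceding half cadence; the 3 phrases lack an overall antecedent–consequent design and so form a phrase group.

phrase group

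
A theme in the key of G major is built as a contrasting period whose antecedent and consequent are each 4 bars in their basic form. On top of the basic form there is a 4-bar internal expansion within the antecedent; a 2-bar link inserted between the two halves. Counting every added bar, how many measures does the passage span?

Basic contrasting period: 4 + 4 = 8 bars.
8 (basic form) + 4 (internal expansion) + 2 (link) = 14.

14 measures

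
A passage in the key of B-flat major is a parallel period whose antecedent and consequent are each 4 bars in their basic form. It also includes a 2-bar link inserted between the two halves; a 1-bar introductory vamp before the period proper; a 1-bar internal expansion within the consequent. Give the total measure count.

Basic parallel period: 4 + 4 = 8 bars.
8 (basic form) + 2 (link) + 1 (introduction) + 1 (internal expansion) = 12.

12 measures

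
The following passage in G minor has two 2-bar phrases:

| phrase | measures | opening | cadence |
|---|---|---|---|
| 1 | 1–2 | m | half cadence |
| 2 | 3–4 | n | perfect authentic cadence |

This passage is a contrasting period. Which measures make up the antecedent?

The antecedent is the phrase ending with the weaker cadence (half cadence, phrase 1) and the consequent the one ending more conclusively (perfect authentic cadence, phrase 2); the antecedent is measures 1–2.

measures 1–2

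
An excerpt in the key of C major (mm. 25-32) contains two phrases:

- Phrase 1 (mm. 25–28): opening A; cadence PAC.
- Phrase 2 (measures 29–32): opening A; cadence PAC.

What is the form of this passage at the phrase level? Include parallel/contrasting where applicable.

repeated phrase

Both phrases have the same opening (A) and the same cadence (perfect authentic cadence): the second is a restatement, not a consequent, so this is a repeated phrase rather than a period.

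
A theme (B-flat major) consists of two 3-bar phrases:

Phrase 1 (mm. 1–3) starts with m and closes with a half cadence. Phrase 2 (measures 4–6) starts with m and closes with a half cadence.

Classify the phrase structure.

repeated phrase

Both phrases have the same opening (m) and the same cadence (half cadence): the second is a restatement, not a consequent, so this is a repeated phrase rather than a period.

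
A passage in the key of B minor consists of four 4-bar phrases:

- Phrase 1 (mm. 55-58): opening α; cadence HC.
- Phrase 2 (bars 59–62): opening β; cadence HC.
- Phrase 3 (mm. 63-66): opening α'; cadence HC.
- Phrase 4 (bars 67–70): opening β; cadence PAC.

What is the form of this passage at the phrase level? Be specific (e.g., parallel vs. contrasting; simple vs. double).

parallel double period

Four phrases in two halves: the first half (bars 55-62) ends with a half cadence, the second (mm. 63–70) with a perfect authentic cadence — a large antecedent–consequent pair, i.e. a double period.
Phrase 3 begins with the same material as phrase 1, making it parallel.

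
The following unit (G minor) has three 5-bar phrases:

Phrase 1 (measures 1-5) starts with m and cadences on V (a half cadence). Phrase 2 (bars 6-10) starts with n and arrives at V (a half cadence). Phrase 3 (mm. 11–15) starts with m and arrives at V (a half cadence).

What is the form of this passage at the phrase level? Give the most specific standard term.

phrase group

The final phrase closes with a half cadence, which is not stronger than the preceding half cadence; the 3 phrases lack an overall antecedent–consequent design and so form a phrase group.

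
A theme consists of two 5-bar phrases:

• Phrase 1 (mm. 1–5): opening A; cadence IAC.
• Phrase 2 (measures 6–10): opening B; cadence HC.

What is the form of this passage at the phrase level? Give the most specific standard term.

phrase group

The second phrase closes with a half cadence, which is not stronger than the first phrase's imperfect authentic cadence; without a weak→strong cadential pair there is no antecedent–consequent relationship, so this is a phrase group rather than a period.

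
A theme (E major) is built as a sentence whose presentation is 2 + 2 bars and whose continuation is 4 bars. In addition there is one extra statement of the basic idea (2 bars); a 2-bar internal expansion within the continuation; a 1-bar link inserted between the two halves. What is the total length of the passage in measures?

Basic sentence: 2 + 2 + 4 = 8 bars.
8 (basic form) + 2 (extra statement) + 2 (internal expansion) + 1 (link) = 13.

13 measures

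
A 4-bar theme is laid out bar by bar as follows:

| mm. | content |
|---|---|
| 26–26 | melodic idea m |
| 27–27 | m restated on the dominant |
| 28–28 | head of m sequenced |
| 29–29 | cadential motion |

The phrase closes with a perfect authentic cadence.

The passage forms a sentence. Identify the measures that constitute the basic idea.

The presentation of a sentence is the basic idea (bar 26) plus its repetition (measure 27); the basic idea is therefore measure 26.

measures 26–26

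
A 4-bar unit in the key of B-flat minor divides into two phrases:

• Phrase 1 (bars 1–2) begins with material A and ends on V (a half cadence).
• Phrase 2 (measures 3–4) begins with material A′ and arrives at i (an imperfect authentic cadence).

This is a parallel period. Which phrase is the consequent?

phrase 2

The phrase ending with the weaker cadence (half cadence) is the antecedent; the one ending more conclusively (imperfect authentic cadence) is the consequent. The consequent is phrase 2.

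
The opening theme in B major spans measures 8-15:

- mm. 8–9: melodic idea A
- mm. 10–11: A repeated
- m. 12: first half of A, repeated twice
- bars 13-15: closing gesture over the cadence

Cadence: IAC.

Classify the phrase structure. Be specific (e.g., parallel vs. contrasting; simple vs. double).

Basic idea (mm. 8–9) + its repetition (measures 10-11) form the presentation; fragmentation and cadence (mm. 12–15) form the continuation — the 8-bar whole is a sentence.

sentence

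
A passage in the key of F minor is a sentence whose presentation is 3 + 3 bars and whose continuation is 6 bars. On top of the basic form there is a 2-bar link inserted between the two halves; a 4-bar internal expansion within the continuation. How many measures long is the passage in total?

18 measures

Basic sentence: 3 + 3 + 6 = 12 bars.
12 (basic form) + 2 (link) + 4 (internal expansion) = 18.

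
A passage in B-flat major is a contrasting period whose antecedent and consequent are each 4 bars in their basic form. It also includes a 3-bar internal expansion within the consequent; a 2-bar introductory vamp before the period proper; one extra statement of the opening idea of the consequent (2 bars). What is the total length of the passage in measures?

Basic contrasting period: 4 + 4 = 8 bars.
8 (basic form) + 3 (internal expansion) + 2 (introduction) + 2 (extra statement) = 15.

15 measures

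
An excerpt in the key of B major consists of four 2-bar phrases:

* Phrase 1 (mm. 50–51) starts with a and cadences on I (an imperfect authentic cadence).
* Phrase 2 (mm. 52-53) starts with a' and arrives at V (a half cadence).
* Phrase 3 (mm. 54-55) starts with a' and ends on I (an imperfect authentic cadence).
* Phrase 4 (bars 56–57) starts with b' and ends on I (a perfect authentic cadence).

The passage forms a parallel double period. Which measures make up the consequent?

In a double period the four phrases pair into a large antecedent (phrases 1–2, ending half cadence) and a large consequent (phrases 3–4, ending perfect authentic cadence). The consequent spans mm. 54-57.

measures 54–57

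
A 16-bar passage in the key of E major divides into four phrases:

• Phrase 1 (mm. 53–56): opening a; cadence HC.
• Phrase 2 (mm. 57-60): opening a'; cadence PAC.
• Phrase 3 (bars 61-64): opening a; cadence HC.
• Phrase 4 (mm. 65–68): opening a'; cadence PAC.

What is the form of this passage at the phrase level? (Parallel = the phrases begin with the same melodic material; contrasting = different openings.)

The cadence pattern HC–PAC–HC–PAC is weak–strong twice, and phrases 3–4 restate phrases 1–2: a period heard twice, not a double period (which would end weakly at phrase 2).

repeated period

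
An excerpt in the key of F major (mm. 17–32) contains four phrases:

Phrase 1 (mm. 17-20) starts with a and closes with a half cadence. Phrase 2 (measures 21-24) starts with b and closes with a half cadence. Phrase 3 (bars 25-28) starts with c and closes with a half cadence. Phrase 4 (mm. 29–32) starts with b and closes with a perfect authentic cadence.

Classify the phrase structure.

contrasting double period

Four phrases in two halves: the first half (bars 17–24) ends with a half cadence, the second (measures 25–32) with a perfect authentic cadence — a large antecedent–consequent pair, i.e. a double period.
Phrase 3 begins with different material from phrase 1, making it contrasting.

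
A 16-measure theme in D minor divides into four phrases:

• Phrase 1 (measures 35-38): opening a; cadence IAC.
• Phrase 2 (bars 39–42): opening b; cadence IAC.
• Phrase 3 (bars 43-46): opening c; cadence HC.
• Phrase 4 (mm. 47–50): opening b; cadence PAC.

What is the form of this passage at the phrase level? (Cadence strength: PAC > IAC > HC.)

contrasting double period

Four phrases in two halves: the first half (measures 35–42) ends with an imperfect authentic cadence, the second (mm. 43–50) with a perfect authentic cadence — a large antecedent–consequent pair, i.e. a double period.
Phrase 3 begins with different material from phrase 1, making it contrasting.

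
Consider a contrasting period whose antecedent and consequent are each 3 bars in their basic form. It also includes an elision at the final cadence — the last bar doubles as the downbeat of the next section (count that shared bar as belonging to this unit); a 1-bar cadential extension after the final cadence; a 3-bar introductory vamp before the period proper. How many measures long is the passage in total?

Basic contrasting period: 3 + 3 = 6 bars.
6 (basic form) + 1 (cadential extension) + 3 (introduction) = 10.
The elision shares a bar with the next section but does not change this unit's count.

10 measures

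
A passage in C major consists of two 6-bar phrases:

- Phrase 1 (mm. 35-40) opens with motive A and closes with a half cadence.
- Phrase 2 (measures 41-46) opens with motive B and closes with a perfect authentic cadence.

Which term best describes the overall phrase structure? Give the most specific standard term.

contrasting period

Phrase 1 ends with a half cadence (weaker) and phrase 2 with a perfect authentic cadence (stronger): antecedent + consequent = a period.
The two phrases open with different material (A / B), so the period is contrasting.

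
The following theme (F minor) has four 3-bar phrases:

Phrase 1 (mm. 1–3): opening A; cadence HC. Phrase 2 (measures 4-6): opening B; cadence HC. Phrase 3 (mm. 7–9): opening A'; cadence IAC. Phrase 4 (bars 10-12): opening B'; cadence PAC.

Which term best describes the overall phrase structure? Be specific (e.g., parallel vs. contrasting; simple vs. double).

Four phrases in two halves: the first half (bars 1-6) ends with a half cadence, the second (mm. 7-12) with a perfect authentic cadence — a large antecedent–consequent pair, i.e. a double period.
Phrase 3 begins with the same material as phrase 1, making it parallel.

parallel double period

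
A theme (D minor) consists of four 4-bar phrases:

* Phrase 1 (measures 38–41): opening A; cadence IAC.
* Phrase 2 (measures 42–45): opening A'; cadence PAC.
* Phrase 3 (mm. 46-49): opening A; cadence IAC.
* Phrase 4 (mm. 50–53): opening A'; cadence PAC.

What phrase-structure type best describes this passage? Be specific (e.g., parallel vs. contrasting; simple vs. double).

The cadence pattern IAC–PAC–IAC–PAC is weak–strong twice, and phrases 3–4 restate phrases 1–2: a period heard twice, not a double period (which would end weakly at phrase 2).

repeated period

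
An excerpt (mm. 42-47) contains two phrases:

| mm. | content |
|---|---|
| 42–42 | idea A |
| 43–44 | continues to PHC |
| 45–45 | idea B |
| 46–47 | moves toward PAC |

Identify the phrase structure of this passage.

Phrase 1 ends with a Phrygian half cadence (weaker) and phrase 2 with a perfect authentic cadence (stronger): antecedent + consequent = a period.
The two phrases open with different material (A / B), so the period is contrasting.

contrasting period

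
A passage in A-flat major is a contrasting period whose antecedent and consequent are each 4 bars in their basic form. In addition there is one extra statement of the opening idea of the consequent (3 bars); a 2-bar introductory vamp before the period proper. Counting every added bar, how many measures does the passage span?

13 measures

Basic contrasting period: 4 + 4 = 8 bars.
8 (basic form) + 3 (extra statement) + 2 (introduction) = 13.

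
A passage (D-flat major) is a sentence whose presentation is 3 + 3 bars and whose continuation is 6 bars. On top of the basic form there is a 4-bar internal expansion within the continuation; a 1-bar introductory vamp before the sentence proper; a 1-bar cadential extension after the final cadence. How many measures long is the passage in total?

18 measures

Basic sentence: 3 + 3 + 6 = 12 bars.
12 (basic form) + 4 (internal expansion) + 1 (introduction) + 1 (cadential extension) = 18.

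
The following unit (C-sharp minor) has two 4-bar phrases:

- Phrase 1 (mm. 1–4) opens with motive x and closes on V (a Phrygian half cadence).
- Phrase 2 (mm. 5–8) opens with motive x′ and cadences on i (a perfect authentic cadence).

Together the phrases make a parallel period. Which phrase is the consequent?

The phrase ending with the weaker cadence (Phrygian half cadence) is the antecedent; the one ending more conclusively (perfect authentic cadence) is the consequent. The consequent is phrase 2.

phrase 2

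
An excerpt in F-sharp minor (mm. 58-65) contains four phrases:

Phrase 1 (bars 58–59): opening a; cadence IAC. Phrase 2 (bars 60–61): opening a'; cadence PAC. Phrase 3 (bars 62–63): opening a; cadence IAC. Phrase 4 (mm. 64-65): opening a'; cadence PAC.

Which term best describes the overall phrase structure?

The cadence pattern IAC–PAC–IAC–PAC is weak–strong twice, and phrases 3–4 restate phrases 1–2: a period heard twice, not a double period (which would end weakly at phrase 2).

repeated period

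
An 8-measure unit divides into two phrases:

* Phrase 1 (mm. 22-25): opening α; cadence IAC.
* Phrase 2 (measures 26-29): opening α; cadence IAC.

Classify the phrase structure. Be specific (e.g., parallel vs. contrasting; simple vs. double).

Both phrases have the same opening (α) and the same cadence (imperfect authentic cadence): the second is a restatement, not a consequent, so this is a repeated phrase rather than a period.

repeated phrase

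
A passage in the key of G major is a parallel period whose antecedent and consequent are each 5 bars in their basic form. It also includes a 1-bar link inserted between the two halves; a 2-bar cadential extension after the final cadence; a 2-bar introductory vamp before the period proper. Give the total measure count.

15 measures

Basic parallel period: 5 + 5 = 10 bars.
10 (basic form) + 1 (link) + 2 (cadential extension) + 2 (introduction) = 15.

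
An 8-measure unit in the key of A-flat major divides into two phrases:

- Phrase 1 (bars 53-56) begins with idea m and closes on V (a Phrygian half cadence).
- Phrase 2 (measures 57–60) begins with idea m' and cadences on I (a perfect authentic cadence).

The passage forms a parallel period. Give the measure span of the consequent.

measures 57–60

The antecedent is the phrase ending with the weaker cadence (Phrygian half cadence, phrase 1) and the consequent the one ending more conclusively (perfect authentic cadence, phrase 2); the consequent is measures 57-60.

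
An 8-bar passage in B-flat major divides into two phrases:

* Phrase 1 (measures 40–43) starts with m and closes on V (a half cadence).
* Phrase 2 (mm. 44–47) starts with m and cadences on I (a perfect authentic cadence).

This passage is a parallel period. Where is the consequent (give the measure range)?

measures 44–47

The antecedent is the phrase ending with the weaker cadence (half cadence, phrase 1) and the consequent the one ending more conclusively (perfect authentic cadence, phrase 2); the consequent is mm. 44–47.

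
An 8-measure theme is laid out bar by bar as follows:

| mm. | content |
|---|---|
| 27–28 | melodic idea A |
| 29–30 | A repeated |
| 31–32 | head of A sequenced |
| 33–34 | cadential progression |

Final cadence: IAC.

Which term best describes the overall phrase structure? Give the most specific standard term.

Basic idea (mm. 27–28) + its repetition (mm. 29-30) form the presentation; fragmentation and cadence (measures 31–34) form the continuation — the 8-bar whole is a sentence.

sentence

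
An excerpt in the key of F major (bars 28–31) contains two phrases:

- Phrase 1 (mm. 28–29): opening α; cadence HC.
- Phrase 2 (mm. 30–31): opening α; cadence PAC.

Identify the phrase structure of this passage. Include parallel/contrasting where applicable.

parallel period

Phrase 1 ends with a half cadence (weaker) and phrase 2 with a perfect authentic cadence (stronger): antecedent + consequent = a period.
The two phrases open with the same material (α / α), so the period is parallel.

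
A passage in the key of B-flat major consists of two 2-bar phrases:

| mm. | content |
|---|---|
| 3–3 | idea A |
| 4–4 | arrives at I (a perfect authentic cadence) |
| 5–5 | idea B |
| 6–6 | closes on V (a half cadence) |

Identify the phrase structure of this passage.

phrase group

The second phrase closes with a half cadence, which is not stronger than the first phrase's perfect authentic cadence; without a weak→strong cadential pair there is no antecedent–consequent relationship, so this is a phrase group rather than a period.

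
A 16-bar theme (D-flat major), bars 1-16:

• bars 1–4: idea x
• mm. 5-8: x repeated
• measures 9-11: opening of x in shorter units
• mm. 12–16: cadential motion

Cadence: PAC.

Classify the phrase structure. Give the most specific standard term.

sentence

Basic idea (measures 1–4) + its repetition (mm. 5-8) form the presentation; fragmentation and cadence (mm. 9-16) form the continuation — the 16-bar whole is a sentence.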